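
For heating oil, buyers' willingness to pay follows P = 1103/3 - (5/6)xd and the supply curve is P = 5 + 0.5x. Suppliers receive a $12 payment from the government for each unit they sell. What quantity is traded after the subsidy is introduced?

x' = 281

Pre-subsidy: 1103/3 - (5/6)x = 5 + 0.5x gives x* = 272 and P* = 141.
With the subsidy, sellers receive Ps = Pb + 12 for each unit, where Pb is the price buyers pay.
On the curves, Pb = 1103/3 - (5/6)x and Ps = 5 + 0.5x; the wedge Ps − Pb = 12 gives 5 + 0.5x − (1103/3 - (5/6)x) = 12, so x' = 281.
Then Pb = 1103/3 − (5/6)·281 = 133.5 and Ps = 5 + 0.5·281 = 145.5.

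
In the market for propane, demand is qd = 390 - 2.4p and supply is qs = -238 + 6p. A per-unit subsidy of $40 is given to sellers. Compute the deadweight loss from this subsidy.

Pre-subsidy: 390 - 2.4p = -238 + 6p gives p* = 1570/21, q* = 1474/7.
With the subsidy, sellers receive ps = pb + 40 for each unit, where pb is the price buyers pay.
Supply in terms of pb becomes qs = -238 + 6(pb + 40) = 2 + 6pb. Setting this equal to demand: 390 - 2.4pb = 2 + 6pb, so pb = 970/21.
Sellers receive ps = 970/21 + 40 = 1810/21; q' = 390 − 2.4·(970/21) = 1954/7.
The subsidy expands output by 1954/7 − 1474/7 = 480/7 past the efficient level; on those units the gap between marginal cost and willingness to pay runs from 0 up to 40.
DWL = ½ × 40 × 480/7 = 9600/7.

Deadweight loss = 9600/7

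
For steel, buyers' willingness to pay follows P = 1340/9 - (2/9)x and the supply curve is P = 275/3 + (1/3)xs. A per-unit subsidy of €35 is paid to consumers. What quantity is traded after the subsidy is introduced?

x' = 166

Pre-subsidy: 1340/9 - (2/9)x = 275/3 + (1/3)x gives x* = 103 and P* = 126.
With the rebate, buyers effectively pay Pb = Ps − 35, where Ps is the price sellers receive.
On the curves, Pb = 1340/9 - (2/9)x and Ps = 275/3 + (1/3)x; the wedge Ps − Pb = 35 gives 275/3 + (1/3)x − (1340/9 - (2/9)x) = 35, so x' = 166.
Then Pb = 1340/9 − (2/9)·166 = 112 and Ps = 275/3 + (1/3)·166 = 147.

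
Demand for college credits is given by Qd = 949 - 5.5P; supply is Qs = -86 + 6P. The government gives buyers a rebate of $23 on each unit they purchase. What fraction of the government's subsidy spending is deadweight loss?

Pre-subsidy: 949 - 5.5P = -86 + 6P gives P* = 90, Q* = 454.
With the rebate, buyers effectively pay Pb = Ps − 23, where Ps is the price sellers receive.
Demand in terms of Ps becomes Qd = 949 − 5.5(Ps − 23) = 1075.5 - 5.5Ps. Setting this equal to supply: 1075.5 - 5.5Ps = -86 + 6Ps, so Ps = 101.
Buyers pay Pb = 101 − 23 = 78; Q' = -86 + 6·101 = 520.
ΔCS = ½(454 + 520)(90 − 78) = 5844; ΔPS = ½(454 + 520)(101 − 90) = 5357.
Government spending = 23 × 520 = 11960.
DWL = ½ × 23 × (520 − 454) = 759; fraction = 759 / 11960 = 33/520.

DWL / government spending = 33/520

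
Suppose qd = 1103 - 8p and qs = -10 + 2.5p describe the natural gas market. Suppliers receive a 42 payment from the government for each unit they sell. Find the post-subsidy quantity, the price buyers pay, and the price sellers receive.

q' = 335; buyers pay 96; sellers receive 138

Pre-subsidy: 1103 - 8p = -10 + 2.5p gives p* = 106, q* = 255.
With the subsidy, sellers receive ps = pb + 42 for each unit, where pb is the price buyers pay.
Supply in terms of pb becomes qs = -10 + 2.5(pb + 42) = 95 + 2.5pb. Setting this equal to demand: 1103 - 8pb = 95 + 2.5pb, so pb = 96.
Sellers receive ps = 96 + 42 = 138; q' = 1103 − 8·96 = 335.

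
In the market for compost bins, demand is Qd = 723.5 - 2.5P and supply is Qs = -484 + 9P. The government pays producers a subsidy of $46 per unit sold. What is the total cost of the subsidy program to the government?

Pre-subsidy: 723.5 - 2.5P = -484 + 9P gives P* = 105, Q* = 461.
With the subsidy, sellers receive Ps = Pb + 46 for each unit, where Pb is the price buyers pay.
Supply in terms of Pb becomes Qs = -484 + 9(Pb + 46) = -70 + 9Pb. Setting this equal to demand: 723.5 - 2.5Pb = -70 + 9Pb, so Pb = 69.
Sellers receive Ps = 69 + 46 = 115; Q' = 723.5 − 2.5·69 = 551.
Government outlay = subsidy × quantity = 46 × 551 = 25346.

Government cost = $25346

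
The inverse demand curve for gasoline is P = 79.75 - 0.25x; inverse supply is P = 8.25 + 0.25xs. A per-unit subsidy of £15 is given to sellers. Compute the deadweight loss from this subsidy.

Deadweight loss = £225

Pre-subsidy: 79.75 - 0.25x = 8.25 + 0.25x gives x* = 143 and P* = 44.
With the subsidy, sellers receive Ps = Pb + 15 for each unit, where Pb is the price buyers pay.
On the curves, Pb = 79.75 - 0.25x and Ps = 8.25 + 0.25x; the wedge Ps − Pb = 15 gives 8.25 + 0.25x − (79.75 - 0.25x) = 15, so x' = 173.
Then Pb = 79.75 − 0.25·173 = 36.5 and Ps = 8.25 + 0.25·173 = 51.5.
The subsidy expands output by 173 − 143 = 30 past the efficient level; on those units the gap between marginal cost and willingness to pay runs from 0 up to 15.
DWL = ½ × 15 × 30 = 225.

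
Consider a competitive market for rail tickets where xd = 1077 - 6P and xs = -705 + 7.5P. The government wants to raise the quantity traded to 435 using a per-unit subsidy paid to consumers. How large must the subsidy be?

At x = 435, invert demand for the buyer price: Pb = (1077 − 435)/6 = 107; invert supply for the seller price: Ps = (435 − (-705))/7.5 = 152.
The subsidy must fill the gap: s = Ps − Pb = 152 − 107 = 45.

Required subsidy s = 45 per unit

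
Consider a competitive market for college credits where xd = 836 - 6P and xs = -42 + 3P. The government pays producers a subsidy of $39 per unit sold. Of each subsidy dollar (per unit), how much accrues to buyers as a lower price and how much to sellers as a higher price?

Buyers gain $13 per unit; sellers gain $26 per unit

Pre-subsidy: 836 - 6P = -42 + 3P gives P* = 878/9, x* = 752/3.
With the subsidy, sellers receive Ps = Pb + 39 for each unit, where Pb is the price buyers pay.
Supply in terms of Pb becomes xs = -42 + 3(Pb + 39) = 75 + 3Pb. Setting this equal to demand: 836 - 6Pb = 75 + 3Pb, so Pb = 761/9.
Sellers receive Ps = 761/9 + 39 = 1112/9; x' = 836 − 6·(761/9) = 986/3.
Buyers' price falls by P* − Pb = 878/9 − 761/9 = 13; sellers' price rises by Ps − P* = 1112/9 − 878/9 = 26.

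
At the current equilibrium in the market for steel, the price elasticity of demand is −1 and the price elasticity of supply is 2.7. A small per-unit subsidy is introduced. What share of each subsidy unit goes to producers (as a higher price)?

For a small subsidy around the equilibrium, the benefit split depends on the relative slopes, which at a point are proportional to the elasticities.
Buyer share = εs/(εs + |εd|) = 2.7/(2.7 + 1) = 27/37; seller share = |εd|/(εs + |εd|) = 10/37.
So producers capture 10/37 of the subsidy.

Producer share = 10/37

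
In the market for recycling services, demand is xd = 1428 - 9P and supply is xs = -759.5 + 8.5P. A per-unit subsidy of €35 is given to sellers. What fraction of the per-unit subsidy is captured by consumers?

Pre-subsidy: 1428 - 9P = -759.5 + 8.5P gives P* = 125, x* = 303.
With the subsidy, sellers receive Ps = Pb + 35 for each unit, where Pb is the price buyers pay.
Supply in terms of Pb becomes xs = -759.5 + 8.5(Pb + 35) = -462 + 8.5Pb. Setting this equal to demand: 1428 - 9Pb = -462 + 8.5Pb, so Pb = 108.
Sellers receive Ps = 108 + 35 = 143; x' = 1428 − 9·108 = 456.
Buyers' price falls by P* − Pb = 125 − 108 = 17; sellers' price rises by Ps − P* = 143 − 125 = 18.
So consumers capture 17/35 = 17/35 of each unit of subsidy.

Consumer share = 17/35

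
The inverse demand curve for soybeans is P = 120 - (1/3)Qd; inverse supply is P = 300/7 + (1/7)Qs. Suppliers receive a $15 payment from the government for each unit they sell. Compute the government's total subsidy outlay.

Government cost = $2902.5

Pre-subsidy: 120 - (1/3)Q = 300/7 + (1/7)Q gives Q* = 162 and P* = 66.
With the subsidy, sellers receive Ps = Pb + 15 for each unit, where Pb is the price buyers pay.
On the curves, Pb = 120 - (1/3)Q and Ps = 300/7 + (1/7)Q; the wedge Ps − Pb = 15 gives 300/7 + (1/7)Q − (120 - (1/3)Q) = 15, so Q' = 193.5.
Then Pb = 120 − (1/3)·193.5 = 55.5 and Ps = 300/7 + (1/7)·193.5 = 70.5.
Government outlay = subsidy × quantity = 15 × 193.5 = 2902.5.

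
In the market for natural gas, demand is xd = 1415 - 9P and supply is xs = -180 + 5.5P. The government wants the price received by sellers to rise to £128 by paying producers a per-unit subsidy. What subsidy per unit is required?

At a seller price of 128, quantity supplied is -180 + 5.5·128 = 524.
Buyers absorb 524 only when they pay Pb with 1415 − 9·Pb = 524, i.e. Pb = 99.
s = Ps − Pb = 128 − 99 = 29.

Required subsidy s = £29 per unit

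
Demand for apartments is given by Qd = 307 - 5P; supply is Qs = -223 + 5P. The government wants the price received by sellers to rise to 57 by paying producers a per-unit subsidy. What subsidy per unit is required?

Required subsidy s = 8 per unit

At a seller price of 57, quantity supplied is -223 + 5·57 = 62.
Buyers absorb 62 only when they pay Pb with 307 − 5·Pb = 62, i.e. Pb = 49.
s = Ps − Pb = 57 − 49 = 8.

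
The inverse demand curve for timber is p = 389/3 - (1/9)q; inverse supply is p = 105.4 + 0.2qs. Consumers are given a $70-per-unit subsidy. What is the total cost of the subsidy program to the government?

Pre-subsidy: 389/3 - (1/9)q = 105.4 + 0.2q gives q* = 78 and p* = 121.
With the rebate, buyers effectively pay pb = ps − 70, where ps is the price sellers receive.
On the curves, pb = 389/3 - (1/9)q and ps = 105.4 + 0.2q; the wedge ps − pb = 70 gives 105.4 + 0.2q − (389/3 - (1/9)q) = 70, so q' = 303.
Then pb = 389/3 − (1/9)·303 = 96 and ps = 105.4 + 0.2·303 = 166.
Government outlay = subsidy × quantity = 70 × 303 = 21210.

Government cost = $21210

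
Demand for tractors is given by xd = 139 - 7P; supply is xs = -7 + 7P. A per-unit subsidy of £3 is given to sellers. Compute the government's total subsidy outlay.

Pre-subsidy: 139 - 7P = -7 + 7P gives P* = 73/7, x* = 66.
With the subsidy, sellers receive Ps = Pb + 3 for each unit, where Pb is the price buyers pay.
Supply in terms of Pb becomes xs = -7 + 7(Pb + 3) = 14 + 7Pb. Setting this equal to demand: 139 - 7Pb = 14 + 7Pb, so Pb = 125/14.
Sellers receive Ps = 125/14 + 3 = 167/14; x' = 139 − 7·(125/14) = 76.5.
Government outlay = subsidy × quantity = 3 × 76.5 = 229.5.

Government cost = £229.5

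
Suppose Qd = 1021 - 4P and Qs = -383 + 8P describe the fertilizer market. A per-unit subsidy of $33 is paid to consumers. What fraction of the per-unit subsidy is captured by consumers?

Consumer share = 2/3

Pre-subsidy: 1021 - 4P = -383 + 8P gives P* = 117, Q* = 553.
With the rebate, buyers effectively pay Pb = Ps − 33, where Ps is the price sellers receive.
Demand in terms of Ps becomes Qd = 1021 − 4(Ps − 33) = 1153 - 4Ps. Setting this equal to supply: 1153 - 4Ps = -383 + 8Ps, so Ps = 128.
Buyers pay Pb = 128 − 33 = 95; Q' = -383 + 8·128 = 641.
Buyers' price falls by P* − Pb = 117 − 95 = 22; sellers' price rises by Ps − P* = 128 − 117 = 11.
So consumers capture 22/33 = 2/3 of each unit of subsidy.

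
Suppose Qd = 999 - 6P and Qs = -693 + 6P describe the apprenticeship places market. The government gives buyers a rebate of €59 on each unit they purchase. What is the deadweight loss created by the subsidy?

Pre-subsidy: 999 - 6P = -693 + 6P gives P* = 141, Q* = 153.
With the rebate, buyers effectively pay Pb = Ps − 59, where Ps is the price sellers receive.
Demand in terms of Ps becomes Qd = 999 − 6(Ps − 59) = 1353 - 6Ps. Setting this equal to supply: 1353 - 6Ps = -693 + 6Ps, so Ps = 170.5.
Buyers pay Pb = 170.5 − 59 = 111.5; Q' = -693 + 6·170.5 = 330.
The subsidy expands output by 330 − 153 = 177 past the efficient level; on those units the gap between marginal cost and willingness to pay runs from 0 up to 59.
DWL = ½ × 59 × 177 = 5221.5.

Deadweight loss = €5221.5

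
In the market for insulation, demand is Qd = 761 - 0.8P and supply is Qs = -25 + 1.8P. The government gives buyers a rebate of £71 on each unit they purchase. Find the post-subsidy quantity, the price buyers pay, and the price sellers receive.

Pre-subsidy: 761 - 0.8P = -25 + 1.8P gives P* = 3930/13, Q* = 6749/13.
With the rebate, buyers effectively pay Pb = Ps − 71, where Ps is the price sellers receive.
Demand in terms of Ps becomes Qd = 761 − 0.8(Ps − 71) = 817.8 - 0.8Ps. Setting this equal to supply: 817.8 - 0.8Ps = -25 + 1.8Ps, so Ps = 4214/13.
Buyers pay Pb = 4214/13 − 71 = 3291/13; Q' = -25 + 1.8·(4214/13) = 36301/65.

Q' = 36301/65; buyers pay 3291/13; sellers receive 4214/13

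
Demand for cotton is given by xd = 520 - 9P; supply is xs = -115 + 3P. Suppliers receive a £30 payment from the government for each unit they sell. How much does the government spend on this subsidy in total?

Pre-subsidy: 520 - 9P = -115 + 3P gives P* = 635/12, x* = 43.75.
With the subsidy, sellers receive Ps = Pb + 30 for each unit, where Pb is the price buyers pay.
Supply in terms of Pb becomes xs = -115 + 3(Pb + 30) = -25 + 3Pb. Setting this equal to demand: 520 - 9Pb = -25 + 3Pb, so Pb = 545/12.
Sellers receive Ps = 545/12 + 30 = 905/12; x' = 520 − 9·(545/12) = 111.25.
Government outlay = subsidy × quantity = 30 × 111.25 = 3337.5.

Government cost = £3337.5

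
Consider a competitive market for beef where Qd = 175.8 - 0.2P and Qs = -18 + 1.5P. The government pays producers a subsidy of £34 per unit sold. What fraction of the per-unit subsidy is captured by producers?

Pre-subsidy: 175.8 - 0.2P = -18 + 1.5P gives P* = 114, Q* = 153.
With the subsidy, sellers receive Ps = Pb + 34 for each unit, where Pb is the price buyers pay.
Supply in terms of Pb becomes Qs = -18 + 1.5(Pb + 34) = 33 + 1.5Pb. Setting this equal to demand: 175.8 - 0.2Pb = 33 + 1.5Pb, so Pb = 84.
Sellers receive Ps = 84 + 34 = 118; Q' = 175.8 − 0.2·84 = 159.
Buyers' price falls by P* − Pb = 114 − 84 = 30; sellers' price rises by Ps − P* = 118 − 114 = 4.
So producers capture 4/34 = 2/17 of each unit of subsidy.

Producer share = 2/17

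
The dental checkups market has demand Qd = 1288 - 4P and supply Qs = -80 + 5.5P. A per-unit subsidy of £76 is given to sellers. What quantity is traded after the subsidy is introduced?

Pre-subsidy: 1288 - 4P = -80 + 5.5P gives P* = 144, Q* = 712.
With the subsidy, sellers receive Ps = Pb + 76 for each unit, where Pb is the price buyers pay.
Supply in terms of Pb becomes Qs = -80 + 5.5(Pb + 76) = 338 + 5.5Pb. Setting this equal to demand: 1288 - 4Pb = 338 + 5.5Pb, so Pb = 100.
Sellers receive Ps = 100 + 76 = 176; Q' = 1288 − 4·100 = 888.

Q' = 888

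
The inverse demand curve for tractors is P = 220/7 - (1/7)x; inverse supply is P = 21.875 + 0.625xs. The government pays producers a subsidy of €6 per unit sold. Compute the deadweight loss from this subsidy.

Deadweight loss = 1008/43

Pre-subsidy: 220/7 - (1/7)x = 21.875 + 0.625x gives x* = 535/43 and P* = 1275/43.
With the subsidy, sellers receive Ps = Pb + 6 for each unit, where Pb is the price buyers pay.
On the curves, Pb = 220/7 - (1/7)x and Ps = 21.875 + 0.625x; the wedge Ps − Pb = 6 gives 21.875 + 0.625x − (220/7 - (1/7)x) = 6, so x' = 871/43.
Then Pb = 220/7 − (1/7)·(871/43) = 1227/43 and Ps = 21.875 + 0.625·(871/43) = 1485/43.
The subsidy expands output by 871/43 − 535/43 = 336/43 past the efficient level; on those units the gap between marginal cost and willingness to pay runs from 0 up to 6.
DWL = ½ × 6 × 336/43 = 1008/43.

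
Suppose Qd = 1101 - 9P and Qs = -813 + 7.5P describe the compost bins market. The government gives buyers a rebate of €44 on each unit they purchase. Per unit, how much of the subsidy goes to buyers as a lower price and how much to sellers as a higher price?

Buyers gain €20 per unit; sellers gain €24 per unit

Pre-subsidy: 1101 - 9P = -813 + 7.5P gives P* = 116, Q* = 57.
With the rebate, buyers effectively pay Pb = Ps − 44, where Ps is the price sellers receive.
Demand in terms of Ps becomes Qd = 1101 − 9(Ps − 44) = 1497 - 9Ps. Setting this equal to supply: 1497 - 9Ps = -813 + 7.5Ps, so Ps = 140.
Buyers pay Pb = 140 − 44 = 96; Q' = -813 + 7.5·140 = 237.
Buyers' price falls by P* − Pb = 116 − 96 = 20; sellers' price rises by Ps − P* = 140 − 116 = 24.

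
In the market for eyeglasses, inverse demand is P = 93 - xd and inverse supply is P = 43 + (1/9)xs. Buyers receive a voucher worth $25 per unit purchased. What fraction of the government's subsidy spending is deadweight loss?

DWL / government spending = 1/6

Pre-subsidy: 93 - x = 43 + (1/9)x gives x* = 45 and P* = 48.
With the rebate, buyers effectively pay Pb = Ps − 25, where Ps is the price sellers receive.
On the curves, Pb = 93 - x and Ps = 43 + (1/9)x; the wedge Ps − Pb = 25 gives 43 + (1/9)x − (93 - x) = 25, so x' = 67.5.
Then Pb = 93 − 1·67.5 = 25.5 and Ps = 43 + (1/9)·67.5 = 50.5.
ΔCS = ½(45 + 67.5)(48 − 25.5) = 1265.625; ΔPS = ½(45 + 67.5)(50.5 − 48) = 140.625.
Government spending = 25 × 67.5 = 1687.5.
DWL = ½ × 25 × (67.5 − 45) = 281.25; fraction = 281.25 / 1687.5 = 1/6.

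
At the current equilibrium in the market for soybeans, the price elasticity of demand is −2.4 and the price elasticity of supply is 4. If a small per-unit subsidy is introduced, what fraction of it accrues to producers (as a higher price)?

Producer share = 0.375

For a small subsidy around the equilibrium, the benefit split depends on the relative slopes, which at a point are proportional to the elasticities.
Buyer share = εs/(εs + |εd|) = 4/(4 + 2.4) = 0.625; seller share = |εd|/(εs + |εd|) = 0.375.
So producers capture 0.375 of the subsidy.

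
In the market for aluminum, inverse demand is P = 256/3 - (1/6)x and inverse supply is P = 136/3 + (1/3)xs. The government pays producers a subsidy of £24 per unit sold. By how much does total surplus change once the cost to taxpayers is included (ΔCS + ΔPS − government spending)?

Net change in total surplus = -£576

Pre-subsidy: 256/3 - (1/6)x = 136/3 + (1/3)x gives x* = 80 and P* = 72.
With the subsidy, sellers receive Ps = Pb + 24 for each unit, where Pb is the price buyers pay.
On the curves, Pb = 256/3 - (1/6)x and Ps = 136/3 + (1/3)x; the wedge Ps − Pb = 24 gives 136/3 + (1/3)x − (256/3 - (1/6)x) = 24, so x' = 128.
Then Pb = 256/3 − (1/6)·128 = 64 and Ps = 136/3 + (1/3)·128 = 88.
ΔCS = ½(80 + 128)(72 − 64) = 832; ΔPS = ½(80 + 128)(88 − 72) = 1664.
Government spending = 24 × 128 = 3072.
Net change = 832 + 1664 − 3072 = -576. The loss equals the DWL triangle ½·24·48.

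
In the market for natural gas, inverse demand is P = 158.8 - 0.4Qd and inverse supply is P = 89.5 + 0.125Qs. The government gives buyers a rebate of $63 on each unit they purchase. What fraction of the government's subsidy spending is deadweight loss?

DWL / government spending = 5/21

Pre-subsidy: 158.8 - 0.4Q = 89.5 + 0.125Q gives Q* = 132 and P* = 106.
With the rebate, buyers effectively pay Pb = Ps − 63, where Ps is the price sellers receive.
On the curves, Pb = 158.8 - 0.4Q and Ps = 89.5 + 0.125Q; the wedge Ps − Pb = 63 gives 89.5 + 0.125Q − (158.8 - 0.4Q) = 63, so Q' = 252.
Then Pb = 158.8 − 0.4·252 = 58 and Ps = 89.5 + 0.125·252 = 121.
ΔCS = ½(132 + 252)(106 − 58) = 9216; ΔPS = ½(132 + 252)(121 − 106) = 2880.
Government spending = 63 × 252 = 15876.
DWL = ½ × 63 × (252 − 132) = 3780; fraction = 3780 / 15876 = 5/21.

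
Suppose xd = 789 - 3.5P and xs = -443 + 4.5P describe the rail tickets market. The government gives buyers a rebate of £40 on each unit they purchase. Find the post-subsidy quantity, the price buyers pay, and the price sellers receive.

x' = 328.75; buyers pay £131.5; sellers receive £171.5

Pre-subsidy: 789 - 3.5P = -443 + 4.5P gives P* = 154, x* = 250.
With the rebate, buyers effectively pay Pb = Ps − 40, where Ps is the price sellers receive.
Demand in terms of Ps becomes xd = 789 − 3.5(Ps − 40) = 929 - 3.5Ps. Setting this equal to supply: 929 - 3.5Ps = -443 + 4.5Ps, so Ps = 171.5.
Buyers pay Pb = 171.5 − 40 = 131.5; x' = -443 + 4.5·171.5 = 328.75.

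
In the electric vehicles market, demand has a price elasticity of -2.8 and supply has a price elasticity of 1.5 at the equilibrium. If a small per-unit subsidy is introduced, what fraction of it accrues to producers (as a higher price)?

Producer share = 28/43

For a small subsidy around the equilibrium, the benefit split depends on the relative slopes, which at a point are proportional to the elasticities.
Buyer share = εs/(εs + |εd|) = 1.5/(1.5 + 2.8) = 15/43; seller share = |εd|/(εs + |εd|) = 28/43.
So producers capture 28/43 of the subsidy.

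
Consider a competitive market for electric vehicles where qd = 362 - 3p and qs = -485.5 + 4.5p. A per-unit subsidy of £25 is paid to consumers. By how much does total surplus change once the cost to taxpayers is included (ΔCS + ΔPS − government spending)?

Net change in total surplus = -£562.5

Pre-subsidy: 362 - 3p = -485.5 + 4.5p gives p* = 113, q* = 23.
With the rebate, buyers effectively pay pb = ps − 25, where ps is the price sellers receive.
Demand in terms of ps becomes qd = 362 − 3(ps − 25) = 437 - 3ps. Setting this equal to supply: 437 - 3ps = -485.5 + 4.5ps, so ps = 123.
Buyers pay pb = 123 − 25 = 98; q' = -485.5 + 4.5·123 = 68.
ΔCS = ½(23 + 68)(113 − 98) = 682.5; ΔPS = ½(23 + 68)(123 − 113) = 455.
Government spending = 25 × 68 = 1700.
Net change = 682.5 + 455 − 1700 = -562.5. The loss equals the DWL triangle ½·25·45.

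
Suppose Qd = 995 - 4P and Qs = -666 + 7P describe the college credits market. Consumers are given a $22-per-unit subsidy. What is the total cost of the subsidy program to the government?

Pre-subsidy: 995 - 4P = -666 + 7P gives P* = 151, Q* = 391.
With the rebate, buyers effectively pay Pb = Ps − 22, where Ps is the price sellers receive.
Demand in terms of Ps becomes Qd = 995 − 4(Ps − 22) = 1083 - 4Ps. Setting this equal to supply: 1083 - 4Ps = -666 + 7Ps, so Ps = 159.
Buyers pay Pb = 159 − 22 = 137; Q' = -666 + 7·159 = 447.
Government outlay = subsidy × quantity = 22 × 447 = 9834.

Government cost = $9834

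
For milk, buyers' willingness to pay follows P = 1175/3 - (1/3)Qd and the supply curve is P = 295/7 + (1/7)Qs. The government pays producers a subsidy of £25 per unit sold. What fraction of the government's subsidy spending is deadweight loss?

DWL / government spending = 105/3146

Pre-subsidy: 1175/3 - (1/3)Q = 295/7 + (1/7)Q gives Q* = 734 and P* = 147.
With the subsidy, sellers receive Ps = Pb + 25 for each unit, where Pb is the price buyers pay.
On the curves, Pb = 1175/3 - (1/3)Q and Ps = 295/7 + (1/7)Q; the wedge Ps − Pb = 25 gives 295/7 + (1/7)Q − (1175/3 - (1/3)Q) = 25, so Q' = 786.5.
Then Pb = 1175/3 − (1/3)·786.5 = 129.5 and Ps = 295/7 + (1/7)·786.5 = 154.5.
ΔCS = ½(734 + 786.5)(147 − 129.5) = 13304.375; ΔPS = ½(734 + 786.5)(154.5 − 147) = 5701.875.
Government spending = 25 × 786.5 = 19662.5.
DWL = ½ × 25 × (786.5 − 734) = 656.25; fraction = 656.25 / 19662.5 = 105/3146.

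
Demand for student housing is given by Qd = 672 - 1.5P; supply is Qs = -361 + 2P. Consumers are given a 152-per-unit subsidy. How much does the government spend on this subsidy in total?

Pre-subsidy: 672 - 1.5P = -361 + 2P gives P* = 2066/7, Q* = 1605/7.
With the rebate, buyers effectively pay Pb = Ps − 152, where Ps is the price sellers receive.
Demand in terms of Ps becomes Qd = 672 − 1.5(Ps − 152) = 900 - 1.5Ps. Setting this equal to supply: 900 - 1.5Ps = -361 + 2Ps, so Ps = 2522/7.
Buyers pay Pb = 2522/7 − 152 = 1458/7; Q' = -361 + 2·(2522/7) = 2517/7.
Government outlay = subsidy × quantity = 152 × 2517/7 = 382584/7.

Government cost = 382584/7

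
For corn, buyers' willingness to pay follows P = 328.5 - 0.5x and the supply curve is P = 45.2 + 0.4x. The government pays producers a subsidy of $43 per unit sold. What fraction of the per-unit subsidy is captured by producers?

Producer share = 4/9

Pre-subsidy: 328.5 - 0.5x = 45.2 + 0.4x gives x* = 2833/9 and P* = 1540/9.
With the subsidy, sellers receive Ps = Pb + 43 for each unit, where Pb is the price buyers pay.
On the curves, Pb = 328.5 - 0.5x and Ps = 45.2 + 0.4x; the wedge Ps − Pb = 43 gives 45.2 + 0.4x − (328.5 - 0.5x) = 43, so x' = 3263/9.
Then Pb = 328.5 − 0.5·(3263/9) = 1325/9 and Ps = 45.2 + 0.4·(3263/9) = 1712/9.
Buyers' price falls by P* − Pb = 1540/9 − 1325/9 = 215/9; sellers' price rises by Ps − P* = 1712/9 − 1540/9 = 172/9.
So producers capture (172/9)/43 = 4/9 of each unit of subsidy.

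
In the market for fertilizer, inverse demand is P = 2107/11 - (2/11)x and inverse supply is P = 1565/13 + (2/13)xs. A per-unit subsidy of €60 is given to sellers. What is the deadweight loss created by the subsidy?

Pre-subsidy: 2107/11 - (2/11)x = 1565/13 + (2/13)x gives x* = 212 and P* = 153.
With the subsidy, sellers receive Ps = Pb + 60 for each unit, where Pb is the price buyers pay.
On the curves, Pb = 2107/11 - (2/11)x and Ps = 1565/13 + (2/13)x; the wedge Ps − Pb = 60 gives 1565/13 + (2/13)x − (2107/11 - (2/11)x) = 60, so x' = 390.75.
Then Pb = 2107/11 − (2/11)·390.75 = 120.5 and Ps = 1565/13 + (2/13)·390.75 = 180.5.
The subsidy expands output by 390.75 − 212 = 178.75 past the efficient level; on those units the gap between marginal cost and willingness to pay runs from 0 up to 60.
DWL = ½ × 60 × 178.75 = 5362.5.

Deadweight loss = €5362.5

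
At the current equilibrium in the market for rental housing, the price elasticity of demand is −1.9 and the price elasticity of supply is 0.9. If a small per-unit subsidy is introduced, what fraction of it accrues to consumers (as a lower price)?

For a small subsidy around the equilibrium, the benefit split depends on the relative slopes, which at a point are proportional to the elasticities.
Buyer share = εs/(εs + |εd|) = 0.9/(0.9 + 1.9) = 9/28; seller share = |εd|/(εs + |εd|) = 19/28.

Consumer share = 9/28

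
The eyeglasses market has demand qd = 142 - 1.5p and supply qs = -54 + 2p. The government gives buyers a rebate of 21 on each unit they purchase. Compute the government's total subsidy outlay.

Pre-subsidy: 142 - 1.5p = -54 + 2p gives p* = 56, q* = 58.
With the rebate, buyers effectively pay pb = ps − 21, where ps is the price sellers receive.
Demand in terms of ps becomes qd = 142 − 1.5(ps − 21) = 173.5 - 1.5ps. Setting this equal to supply: 173.5 - 1.5ps = -54 + 2ps, so ps = 65.
Buyers pay pb = 65 − 21 = 44; q' = -54 + 2·65 = 76.
Government outlay = subsidy × quantity = 21 × 76 = 1596.

Government cost = 1596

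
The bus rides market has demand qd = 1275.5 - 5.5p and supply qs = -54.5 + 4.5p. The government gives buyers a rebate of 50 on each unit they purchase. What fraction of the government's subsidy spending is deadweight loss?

DWL / government spending = 495/5342

Pre-subsidy: 1275.5 - 5.5p = -54.5 + 4.5p gives p* = 133, q* = 544.
With the rebate, buyers effectively pay pb = ps − 50, where ps is the price sellers receive.
Demand in terms of ps becomes qd = 1275.5 − 5.5(ps − 50) = 1550.5 - 5.5ps. Setting this equal to supply: 1550.5 - 5.5ps = -54.5 + 4.5ps, so ps = 160.5.
Buyers pay pb = 160.5 − 50 = 110.5; q' = -54.5 + 4.5·160.5 = 667.75.
ΔCS = ½(544 + 667.75)(133 − 110.5) = 13632.1875; ΔPS = ½(544 + 667.75)(160.5 − 133) = 16661.5625.
Government spending = 50 × 667.75 = 33387.5.
DWL = ½ × 50 × (667.75 − 544) = 3093.75; fraction = 3093.75 / 33387.5 = 495/5342.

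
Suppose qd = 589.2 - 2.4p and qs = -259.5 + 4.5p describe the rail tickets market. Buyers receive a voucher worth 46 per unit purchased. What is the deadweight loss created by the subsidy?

Pre-subsidy: 589.2 - 2.4p = -259.5 + 4.5p gives p* = 123, q* = 294.
With the rebate, buyers effectively pay pb = ps − 46, where ps is the price sellers receive.
Demand in terms of ps becomes qd = 589.2 − 2.4(ps − 46) = 699.6 - 2.4ps. Setting this equal to supply: 699.6 - 2.4ps = -259.5 + 4.5ps, so ps = 139.
Buyers pay pb = 139 − 46 = 93; q' = -259.5 + 4.5·139 = 366.
The subsidy expands output by 366 − 294 = 72 past the efficient level; on those units the gap between marginal cost and willingness to pay runs from 0 up to 46.
DWL = ½ × 46 × 72 = 1656.

Deadweight loss = 1656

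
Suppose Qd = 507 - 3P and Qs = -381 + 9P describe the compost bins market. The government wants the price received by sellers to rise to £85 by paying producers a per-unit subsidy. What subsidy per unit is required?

At a seller price of 85, quantity supplied is -381 + 9·85 = 384.
Buyers absorb 384 only when they pay Pb with 507 − 3·Pb = 384, i.e. Pb = 41.
s = Ps − Pb = 85 − 41 = 44.

Required subsidy s = £44 per unit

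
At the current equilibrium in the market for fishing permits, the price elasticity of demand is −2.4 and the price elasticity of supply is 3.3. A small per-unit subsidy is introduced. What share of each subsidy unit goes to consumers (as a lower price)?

Consumer share = 11/19

For a small subsidy around the equilibrium, the benefit split depends on the relative slopes, which at a point are proportional to the elasticities.
Buyer share = εs/(εs + |εd|) = 3.3/(3.3 + 2.4) = 11/19; seller share = |εd|/(εs + |εd|) = 8/19.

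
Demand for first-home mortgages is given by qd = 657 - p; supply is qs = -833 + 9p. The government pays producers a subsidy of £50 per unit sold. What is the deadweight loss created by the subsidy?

Deadweight loss = £1125

Pre-subsidy: 657 - p = -833 + 9p gives p* = 149, q* = 508.
With the subsidy, sellers receive ps = pb + 50 for each unit, where pb is the price buyers pay.
Supply in terms of pb becomes qs = -833 + 9(pb + 50) = -383 + 9pb. Setting this equal to demand: 657 - pb = -383 + 9pb, so pb = 104.
Sellers receive ps = 104 + 50 = 154; q' = 657 − 1·104 = 553.
The subsidy expands output by 553 − 508 = 45 past the efficient level; on those units the gap between marginal cost and willingness to pay runs from 0 up to 50.
DWL = ½ × 50 × 45 = 1125.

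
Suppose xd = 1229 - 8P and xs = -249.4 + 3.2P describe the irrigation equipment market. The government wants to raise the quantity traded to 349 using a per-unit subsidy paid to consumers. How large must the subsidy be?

Required subsidy s = 77 per unit

At x = 349, invert demand for the buyer price: Pb = (1229 − 349)/8 = 110; invert supply for the seller price: Ps = (349 − (-249.4))/3.2 = 187.
The subsidy must fill the gap: s = Ps − Pb = 187 − 110 = 77.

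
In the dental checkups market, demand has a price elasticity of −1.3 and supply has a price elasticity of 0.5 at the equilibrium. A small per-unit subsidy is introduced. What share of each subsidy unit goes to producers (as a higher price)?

Producer share = 13/18

For a small subsidy around the equilibrium, the benefit split depends on the relative slopes, which at a point are proportional to the elasticities.
Buyer share = εs/(εs + |εd|) = 0.5/(0.5 + 1.3) = 5/18; seller share = |εd|/(εs + |εd|) = 13/18.
So producers capture 13/18 of the subsidy.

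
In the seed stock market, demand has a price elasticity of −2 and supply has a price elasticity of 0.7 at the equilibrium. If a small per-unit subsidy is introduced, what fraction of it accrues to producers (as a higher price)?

For a small subsidy around the equilibrium, the benefit split depends on the relative slopes, which at a point are proportional to the elasticities.
Buyer share = εs/(εs + |εd|) = 0.7/(0.7 + 2) = 7/27; seller share = |εd|/(εs + |εd|) = 20/27.
So producers capture 20/27 of the subsidy.

Producer share = 20/27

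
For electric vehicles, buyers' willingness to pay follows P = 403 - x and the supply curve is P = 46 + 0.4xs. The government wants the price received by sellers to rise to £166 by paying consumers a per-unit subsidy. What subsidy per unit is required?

Required subsidy s = £63 per unit

At a seller price of 166, quantity supplied is -115 + 2.5·166 = 300.
Buyers absorb 300 only when they pay Pb = 403 − 1·300 = 103.
s = Ps − Pb = 166 − 103 = 63.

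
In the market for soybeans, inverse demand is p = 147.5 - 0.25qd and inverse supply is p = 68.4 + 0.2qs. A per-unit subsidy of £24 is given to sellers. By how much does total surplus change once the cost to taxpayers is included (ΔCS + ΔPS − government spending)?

Net change in total surplus = -£640

Pre-subsidy: 147.5 - 0.25q = 68.4 + 0.2q gives q* = 1582/9 and p* = 932/9.
With the subsidy, sellers receive ps = pb + 24 for each unit, where pb is the price buyers pay.
On the curves, pb = 147.5 - 0.25q and ps = 68.4 + 0.2q; the wedge ps − pb = 24 gives 68.4 + 0.2q − (147.5 - 0.25q) = 24, so q' = 2062/9.
Then pb = 147.5 − 0.25·(2062/9) = 812/9 and ps = 68.4 + 0.2·(2062/9) = 1028/9.
ΔCS = ½(1582/9 + 2062/9)(932/9 − 812/9) = 72880/27; ΔPS = ½(1582/9 + 2062/9)(1028/9 − 932/9) = 58304/27.
Government spending = 24 × 2062/9 = 16496/3.
Net change = 72880/27 + 58304/27 − 16496/3 = -640. The loss equals the DWL triangle ½·24·160/3.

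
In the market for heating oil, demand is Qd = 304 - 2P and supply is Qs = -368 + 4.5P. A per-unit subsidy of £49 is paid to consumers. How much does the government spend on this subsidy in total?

Pre-subsidy: 304 - 2P = -368 + 4.5P gives P* = 1344/13, Q* = 1264/13.
With the rebate, buyers effectively pay Pb = Ps − 49, where Ps is the price sellers receive.
Demand in terms of Ps becomes Qd = 304 − 2(Ps − 49) = 402 - 2Ps. Setting this equal to supply: 402 - 2Ps = -368 + 4.5Ps, so Ps = 1540/13.
Buyers pay Pb = 1540/13 − 49 = 903/13; Q' = -368 + 4.5·(1540/13) = 2146/13.
Government outlay = subsidy × quantity = 49 × 2146/13 = 105154/13.

Government cost = 105154/13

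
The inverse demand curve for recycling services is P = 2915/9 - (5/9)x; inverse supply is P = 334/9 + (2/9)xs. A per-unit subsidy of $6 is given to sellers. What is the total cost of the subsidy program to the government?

Pre-subsidy: 2915/9 - (5/9)x = 334/9 + (2/9)x gives x* = 2581/7 and P* = 2500/21.
With the subsidy, sellers receive Ps = Pb + 6 for each unit, where Pb is the price buyers pay.
On the curves, Pb = 2915/9 - (5/9)x and Ps = 334/9 + (2/9)x; the wedge Ps − Pb = 6 gives 334/9 + (2/9)x − (2915/9 - (5/9)x) = 6, so x' = 2635/7.
Then Pb = 2915/9 − (5/9)·(2635/7) = 2410/21 and Ps = 334/9 + (2/9)·(2635/7) = 2536/21.
Government outlay = subsidy × quantity = 6 × 2635/7 = 15810/7.

Government cost = 15810/7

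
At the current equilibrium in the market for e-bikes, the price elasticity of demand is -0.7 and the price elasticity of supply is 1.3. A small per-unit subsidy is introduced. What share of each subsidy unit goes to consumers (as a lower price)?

For a small subsidy around the equilibrium, the benefit split depends on the relative slopes, which at a point are proportional to the elasticities.
Buyer share = εs/(εs + |εd|) = 1.3/(1.3 + 0.7) = 0.65; seller share = |εd|/(εs + |εd|) = 0.35.

Consumer share = 0.65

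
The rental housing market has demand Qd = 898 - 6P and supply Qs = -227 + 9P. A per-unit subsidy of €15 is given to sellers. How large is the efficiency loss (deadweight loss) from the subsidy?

Pre-subsidy: 898 - 6P = -227 + 9P gives P* = 75, Q* = 448.
With the subsidy, sellers receive Ps = Pb + 15 for each unit, where Pb is the price buyers pay.
Supply in terms of Pb becomes Qs = -227 + 9(Pb + 15) = -92 + 9Pb. Setting this equal to demand: 898 - 6Pb = -92 + 9Pb, so Pb = 66.
Sellers receive Ps = 66 + 15 = 81; Q' = 898 − 6·66 = 502.
The subsidy expands output by 502 − 448 = 54 past the efficient level; on those units the gap between marginal cost and willingness to pay runs from 0 up to 15.
DWL = ½ × 15 × 54 = 405.

Deadweight loss = €405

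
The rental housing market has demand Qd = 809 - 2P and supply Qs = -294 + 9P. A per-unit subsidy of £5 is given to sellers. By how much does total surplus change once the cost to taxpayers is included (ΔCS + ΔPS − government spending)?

Net change in total surplus = -225/11

Pre-subsidy: 809 - 2P = -294 + 9P gives P* = 1103/11, Q* = 6693/11.
With the subsidy, sellers receive Ps = Pb + 5 for each unit, where Pb is the price buyers pay.
Supply in terms of Pb becomes Qs = -294 + 9(Pb + 5) = -249 + 9Pb. Setting this equal to demand: 809 - 2Pb = -249 + 9Pb, so Pb = 1058/11.
Sellers receive Ps = 1058/11 + 5 = 1113/11; Q' = 809 − 2·(1058/11) = 6783/11.
ΔCS = ½(6693/11 + 6783/11)(1103/11 − 1058/11) = 303210/121; ΔPS = ½(6693/11 + 6783/11)(1113/11 − 1103/11) = 67380/121.
Government spending = 5 × 6783/11 = 33915/11.
Net change = 303210/121 + 67380/121 − 33915/11 = -225/11. The loss equals the DWL triangle ½·5·90/11.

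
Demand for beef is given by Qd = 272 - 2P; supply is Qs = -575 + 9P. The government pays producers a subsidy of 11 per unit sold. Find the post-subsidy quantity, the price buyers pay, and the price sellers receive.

Pre-subsidy: 272 - 2P = -575 + 9P gives P* = 77, Q* = 118.
With the subsidy, sellers receive Ps = Pb + 11 for each unit, where Pb is the price buyers pay.
Supply in terms of Pb becomes Qs = -575 + 9(Pb + 11) = -476 + 9Pb. Setting this equal to demand: 272 - 2Pb = -476 + 9Pb, so Pb = 68.
Sellers receive Ps = 68 + 11 = 79; Q' = 272 − 2·68 = 136.

Q' = 136; buyers pay 68; sellers receive 79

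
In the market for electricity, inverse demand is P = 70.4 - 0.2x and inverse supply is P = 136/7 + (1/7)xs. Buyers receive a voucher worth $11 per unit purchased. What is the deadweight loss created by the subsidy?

Pre-subsidy: 70.4 - 0.2x = 136/7 + (1/7)x gives x* = 446/3 and P* = 122/3.
With the rebate, buyers effectively pay Pb = Ps − 11, where Ps is the price sellers receive.
On the curves, Pb = 70.4 - 0.2x and Ps = 136/7 + (1/7)x; the wedge Ps − Pb = 11 gives 136/7 + (1/7)x − (70.4 - 0.2x) = 11, so x' = 180.75.
Then Pb = 70.4 − 0.2·180.75 = 34.25 and Ps = 136/7 + (1/7)·180.75 = 45.25.
The subsidy expands output by 180.75 − 446/3 = 385/12 past the efficient level; on those units the gap between marginal cost and willingness to pay runs from 0 up to 11.
DWL = ½ × 11 × 385/12 = 4235/24.

Deadweight loss = 4235/24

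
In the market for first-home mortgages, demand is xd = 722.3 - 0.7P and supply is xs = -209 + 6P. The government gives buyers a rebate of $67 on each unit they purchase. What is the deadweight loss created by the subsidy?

Deadweight loss = $1407

Pre-subsidy: 722.3 - 0.7P = -209 + 6P gives P* = 139, x* = 625.
With the rebate, buyers effectively pay Pb = Ps − 67, where Ps is the price sellers receive.
Demand in terms of Ps becomes xd = 722.3 − 0.7(Ps − 67) = 769.2 - 0.7Ps. Setting this equal to supply: 769.2 - 0.7Ps = -209 + 6Ps, so Ps = 146.
Buyers pay Pb = 146 − 67 = 79; x' = -209 + 6·146 = 667.
The subsidy expands output by 667 − 625 = 42 past the efficient level; on those units the gap between marginal cost and willingness to pay runs from 0 up to 67.
DWL = ½ × 67 × 42 = 1407.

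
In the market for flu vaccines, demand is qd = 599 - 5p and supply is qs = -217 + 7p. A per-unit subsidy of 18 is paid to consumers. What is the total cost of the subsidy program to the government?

Pre-subsidy: 599 - 5p = -217 + 7p gives p* = 68, q* = 259.
With the rebate, buyers effectively pay pb = ps − 18, where ps is the price sellers receive.
Demand in terms of ps becomes qd = 599 − 5(ps − 18) = 689 - 5ps. Setting this equal to supply: 689 - 5ps = -217 + 7ps, so ps = 75.5.
Buyers pay pb = 75.5 − 18 = 57.5; q' = -217 + 7·75.5 = 311.5.
Government outlay = subsidy × quantity = 18 × 311.5 = 5607.

Government cost = 5607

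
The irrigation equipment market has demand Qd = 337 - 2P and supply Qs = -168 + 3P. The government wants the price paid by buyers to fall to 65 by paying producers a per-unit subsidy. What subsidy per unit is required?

At a buyer price of 65, quantity demanded is 337 − 2·65 = 207.
Sellers supply 207 only when they receive Ps with -168 + 3·Ps = 207, i.e. Ps = 125.
s = Ps − Pb = 125 − 65 = 60.

Required subsidy s = 60 per unit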